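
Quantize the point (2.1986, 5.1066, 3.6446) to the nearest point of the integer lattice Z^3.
(2, 5, 4)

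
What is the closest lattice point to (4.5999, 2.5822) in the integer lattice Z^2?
(5, 3)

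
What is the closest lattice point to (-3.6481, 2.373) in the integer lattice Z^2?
(-4, 2)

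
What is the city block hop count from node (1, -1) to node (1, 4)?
5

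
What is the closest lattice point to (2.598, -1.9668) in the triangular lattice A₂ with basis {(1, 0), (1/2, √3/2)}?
(3, -1.732)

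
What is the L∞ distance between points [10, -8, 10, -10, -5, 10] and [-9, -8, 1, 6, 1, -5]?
19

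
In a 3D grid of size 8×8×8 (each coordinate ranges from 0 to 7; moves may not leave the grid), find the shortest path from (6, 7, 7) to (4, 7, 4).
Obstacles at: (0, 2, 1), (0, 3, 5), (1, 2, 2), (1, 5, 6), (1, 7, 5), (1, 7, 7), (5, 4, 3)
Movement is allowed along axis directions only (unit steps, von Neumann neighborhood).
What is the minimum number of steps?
5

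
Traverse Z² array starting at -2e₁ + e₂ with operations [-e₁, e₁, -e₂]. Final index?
(-2, 0)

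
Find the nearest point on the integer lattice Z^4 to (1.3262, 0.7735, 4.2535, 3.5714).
(1, 1, 4, 4)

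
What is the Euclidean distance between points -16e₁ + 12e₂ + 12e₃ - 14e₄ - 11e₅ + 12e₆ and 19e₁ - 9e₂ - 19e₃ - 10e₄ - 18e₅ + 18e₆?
52.2303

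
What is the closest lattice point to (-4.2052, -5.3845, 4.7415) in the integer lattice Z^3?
(-4, -5, 5)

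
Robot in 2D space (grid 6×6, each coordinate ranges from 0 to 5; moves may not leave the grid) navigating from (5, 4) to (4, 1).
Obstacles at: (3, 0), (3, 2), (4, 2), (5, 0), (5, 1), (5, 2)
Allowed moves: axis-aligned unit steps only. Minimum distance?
8
(one shortest path: (5, 4) → (4, 4) → (3, 4) → (2, 4) → (2, 3) → (2, 2) → (2, 1) → (3, 1) → (4, 1))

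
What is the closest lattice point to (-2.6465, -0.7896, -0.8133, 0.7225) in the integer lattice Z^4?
(-3, -1, -1, 1)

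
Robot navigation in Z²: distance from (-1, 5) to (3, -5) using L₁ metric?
14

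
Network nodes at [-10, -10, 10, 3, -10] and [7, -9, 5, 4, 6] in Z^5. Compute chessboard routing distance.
17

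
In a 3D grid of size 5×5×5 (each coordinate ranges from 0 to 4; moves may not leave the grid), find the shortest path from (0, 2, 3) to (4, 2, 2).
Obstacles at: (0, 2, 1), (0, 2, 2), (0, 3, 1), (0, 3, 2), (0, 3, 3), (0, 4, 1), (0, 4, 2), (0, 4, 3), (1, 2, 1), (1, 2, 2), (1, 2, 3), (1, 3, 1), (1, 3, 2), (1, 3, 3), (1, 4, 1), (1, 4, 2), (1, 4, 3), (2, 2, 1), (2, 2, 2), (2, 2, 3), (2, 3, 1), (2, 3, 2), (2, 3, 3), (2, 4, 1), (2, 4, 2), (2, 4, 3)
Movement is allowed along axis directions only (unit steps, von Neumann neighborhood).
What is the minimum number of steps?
7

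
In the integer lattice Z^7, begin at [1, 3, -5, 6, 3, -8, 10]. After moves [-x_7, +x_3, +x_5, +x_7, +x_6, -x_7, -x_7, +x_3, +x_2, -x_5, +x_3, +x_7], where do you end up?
(1, 4, -2, 6, 3, -7, 9)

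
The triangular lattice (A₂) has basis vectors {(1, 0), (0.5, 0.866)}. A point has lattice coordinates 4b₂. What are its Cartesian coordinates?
(2, 3.464)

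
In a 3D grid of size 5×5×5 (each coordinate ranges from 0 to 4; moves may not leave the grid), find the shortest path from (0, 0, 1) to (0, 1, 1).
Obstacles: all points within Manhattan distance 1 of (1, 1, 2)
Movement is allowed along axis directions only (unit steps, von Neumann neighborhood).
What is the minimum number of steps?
1
(one shortest path: (0, 0, 1) → (0, 1, 1))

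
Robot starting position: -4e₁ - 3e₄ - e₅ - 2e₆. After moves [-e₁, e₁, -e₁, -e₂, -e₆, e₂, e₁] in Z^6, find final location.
(-4, 0, 0, -3, -1, -3)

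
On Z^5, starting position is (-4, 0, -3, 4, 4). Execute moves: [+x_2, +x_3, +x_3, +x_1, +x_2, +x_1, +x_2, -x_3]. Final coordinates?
(-2, 3, -2, 4, 4)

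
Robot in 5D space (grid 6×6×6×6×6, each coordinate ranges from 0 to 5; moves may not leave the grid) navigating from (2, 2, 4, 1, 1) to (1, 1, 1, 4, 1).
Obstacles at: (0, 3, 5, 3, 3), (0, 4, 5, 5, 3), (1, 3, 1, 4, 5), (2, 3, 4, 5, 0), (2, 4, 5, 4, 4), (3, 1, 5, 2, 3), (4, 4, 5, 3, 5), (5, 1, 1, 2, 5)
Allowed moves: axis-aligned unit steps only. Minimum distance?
8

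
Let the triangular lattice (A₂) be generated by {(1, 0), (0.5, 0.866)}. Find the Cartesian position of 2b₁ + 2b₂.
(3, 1.732)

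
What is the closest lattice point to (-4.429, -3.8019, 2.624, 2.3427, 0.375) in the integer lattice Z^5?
(-4, -4, 3, 2, 0)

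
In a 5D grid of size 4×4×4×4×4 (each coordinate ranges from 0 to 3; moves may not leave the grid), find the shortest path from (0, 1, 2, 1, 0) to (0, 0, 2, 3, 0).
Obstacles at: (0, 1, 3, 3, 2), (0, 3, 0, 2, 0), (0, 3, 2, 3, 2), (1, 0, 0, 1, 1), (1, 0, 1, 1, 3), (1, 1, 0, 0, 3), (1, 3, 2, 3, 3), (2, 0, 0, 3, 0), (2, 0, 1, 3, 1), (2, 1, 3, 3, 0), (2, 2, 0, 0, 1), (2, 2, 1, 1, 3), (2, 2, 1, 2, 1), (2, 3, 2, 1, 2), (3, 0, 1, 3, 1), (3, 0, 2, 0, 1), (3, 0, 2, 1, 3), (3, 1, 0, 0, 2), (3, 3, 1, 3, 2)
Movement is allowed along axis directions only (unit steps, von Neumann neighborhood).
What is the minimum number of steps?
3
(one shortest path: (0, 1, 2, 1, 0) → (0, 0, 2, 1, 0) → (0, 0, 2, 2, 0) → (0, 0, 2, 3, 0))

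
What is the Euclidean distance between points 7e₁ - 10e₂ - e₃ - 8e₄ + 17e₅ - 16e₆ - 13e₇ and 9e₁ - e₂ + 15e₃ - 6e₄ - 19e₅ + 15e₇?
51.7784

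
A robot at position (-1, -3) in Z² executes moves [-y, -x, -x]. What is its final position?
(-3, -4)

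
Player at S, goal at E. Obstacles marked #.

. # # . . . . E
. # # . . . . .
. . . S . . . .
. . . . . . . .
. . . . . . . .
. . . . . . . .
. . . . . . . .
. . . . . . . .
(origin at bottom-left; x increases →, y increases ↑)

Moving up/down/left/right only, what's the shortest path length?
6
(one shortest path: (3, 5) → (4, 5) → (5, 5) → (6, 5) → (7, 5) → (7, 6) → (7, 7))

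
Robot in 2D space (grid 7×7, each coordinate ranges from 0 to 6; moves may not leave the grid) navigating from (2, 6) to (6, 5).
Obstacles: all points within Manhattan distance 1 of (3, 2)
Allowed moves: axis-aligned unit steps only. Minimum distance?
5
(one shortest path: (2, 6) → (3, 6) → (4, 6) → (5, 6) → (6, 6) → (6, 5))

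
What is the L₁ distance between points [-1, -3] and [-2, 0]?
4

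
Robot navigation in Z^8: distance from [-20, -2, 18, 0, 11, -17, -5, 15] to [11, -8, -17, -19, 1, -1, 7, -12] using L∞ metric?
35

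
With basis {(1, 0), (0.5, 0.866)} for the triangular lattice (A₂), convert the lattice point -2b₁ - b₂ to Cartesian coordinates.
(-2.5, -0.866)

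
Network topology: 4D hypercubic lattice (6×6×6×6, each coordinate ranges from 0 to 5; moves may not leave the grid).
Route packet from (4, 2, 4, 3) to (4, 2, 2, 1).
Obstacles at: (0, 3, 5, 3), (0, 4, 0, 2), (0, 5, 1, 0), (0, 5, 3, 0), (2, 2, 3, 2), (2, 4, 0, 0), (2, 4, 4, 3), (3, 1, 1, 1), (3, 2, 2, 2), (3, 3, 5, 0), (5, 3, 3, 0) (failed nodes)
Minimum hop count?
4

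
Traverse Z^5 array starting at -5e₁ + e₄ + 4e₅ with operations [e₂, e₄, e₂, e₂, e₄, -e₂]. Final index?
(-5, 2, 0, 3, 4)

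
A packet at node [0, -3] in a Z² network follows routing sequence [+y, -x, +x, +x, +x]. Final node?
(2, -2)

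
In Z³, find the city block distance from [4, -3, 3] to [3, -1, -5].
11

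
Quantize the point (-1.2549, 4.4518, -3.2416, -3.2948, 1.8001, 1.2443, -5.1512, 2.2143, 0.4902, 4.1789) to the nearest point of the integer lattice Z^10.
(-1, 4, -3, -3, 2, 1, -5, 2, 0, 4)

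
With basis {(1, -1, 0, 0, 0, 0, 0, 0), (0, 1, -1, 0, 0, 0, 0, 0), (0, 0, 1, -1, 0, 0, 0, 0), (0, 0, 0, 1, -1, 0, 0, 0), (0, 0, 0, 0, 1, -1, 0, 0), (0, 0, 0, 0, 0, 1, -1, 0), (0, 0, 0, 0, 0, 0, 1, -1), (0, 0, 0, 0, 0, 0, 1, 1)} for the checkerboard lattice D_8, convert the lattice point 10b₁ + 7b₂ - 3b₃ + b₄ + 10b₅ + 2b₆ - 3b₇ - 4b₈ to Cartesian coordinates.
(10, -3, -10, 4, 9, -8, -9, -1)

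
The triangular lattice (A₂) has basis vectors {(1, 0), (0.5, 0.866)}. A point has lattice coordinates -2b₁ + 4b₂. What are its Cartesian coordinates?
(0, 3.464)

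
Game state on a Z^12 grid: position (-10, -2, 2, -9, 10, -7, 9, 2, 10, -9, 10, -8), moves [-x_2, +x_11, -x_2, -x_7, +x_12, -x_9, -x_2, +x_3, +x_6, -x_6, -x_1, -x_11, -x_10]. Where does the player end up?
(-11, -5, 3, -9, 10, -7, 8, 2, 9, -10, 10, -7)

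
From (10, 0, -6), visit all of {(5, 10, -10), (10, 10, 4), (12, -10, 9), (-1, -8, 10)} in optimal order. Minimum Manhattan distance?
81
(one optimal route: (10, 0, -6) → (5, 10, -10) → (10, 10, 4) → (12, -10, 9) → (-1, -8, 10))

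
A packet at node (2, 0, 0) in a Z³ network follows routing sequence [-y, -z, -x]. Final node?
(1, -1, -1)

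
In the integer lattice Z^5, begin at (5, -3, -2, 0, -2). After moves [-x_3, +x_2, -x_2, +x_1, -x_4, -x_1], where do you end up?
(5, -3, -3, -1, -2)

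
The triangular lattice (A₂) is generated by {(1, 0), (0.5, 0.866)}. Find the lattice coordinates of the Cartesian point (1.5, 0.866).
b₁ + b₂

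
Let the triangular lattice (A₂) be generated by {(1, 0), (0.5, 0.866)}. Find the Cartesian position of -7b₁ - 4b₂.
(-9, -3.464)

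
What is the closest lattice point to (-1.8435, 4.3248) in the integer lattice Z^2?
(-2, 4)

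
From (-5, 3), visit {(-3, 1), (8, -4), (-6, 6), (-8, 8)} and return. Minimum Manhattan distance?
56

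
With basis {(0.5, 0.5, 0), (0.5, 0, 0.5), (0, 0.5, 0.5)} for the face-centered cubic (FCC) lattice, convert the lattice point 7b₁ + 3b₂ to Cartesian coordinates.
(5, 3.5, 1.5)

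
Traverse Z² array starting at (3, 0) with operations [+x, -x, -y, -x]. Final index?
(2, -1)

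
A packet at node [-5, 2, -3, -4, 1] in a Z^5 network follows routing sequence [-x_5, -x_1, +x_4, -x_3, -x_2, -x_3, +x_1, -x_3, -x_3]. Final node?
(-5, 1, -7, -3, 0)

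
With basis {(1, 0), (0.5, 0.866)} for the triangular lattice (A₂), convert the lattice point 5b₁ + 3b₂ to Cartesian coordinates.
(6.5, 2.598)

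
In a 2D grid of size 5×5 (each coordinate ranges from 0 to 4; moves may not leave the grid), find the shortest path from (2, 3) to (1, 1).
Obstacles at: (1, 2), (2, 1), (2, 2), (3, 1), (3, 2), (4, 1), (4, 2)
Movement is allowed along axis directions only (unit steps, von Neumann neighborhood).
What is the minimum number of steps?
5
(one shortest path: (2, 3) → (1, 3) → (0, 3) → (0, 2) → (0, 1) → (1, 1))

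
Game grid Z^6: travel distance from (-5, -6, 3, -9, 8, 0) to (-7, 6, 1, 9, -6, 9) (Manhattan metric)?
57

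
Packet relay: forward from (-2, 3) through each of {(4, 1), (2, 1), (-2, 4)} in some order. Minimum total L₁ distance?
10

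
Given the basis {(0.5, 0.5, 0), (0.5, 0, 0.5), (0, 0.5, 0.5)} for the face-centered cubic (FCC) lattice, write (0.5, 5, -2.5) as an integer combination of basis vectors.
8b₁ - 7b₂ + 2b₃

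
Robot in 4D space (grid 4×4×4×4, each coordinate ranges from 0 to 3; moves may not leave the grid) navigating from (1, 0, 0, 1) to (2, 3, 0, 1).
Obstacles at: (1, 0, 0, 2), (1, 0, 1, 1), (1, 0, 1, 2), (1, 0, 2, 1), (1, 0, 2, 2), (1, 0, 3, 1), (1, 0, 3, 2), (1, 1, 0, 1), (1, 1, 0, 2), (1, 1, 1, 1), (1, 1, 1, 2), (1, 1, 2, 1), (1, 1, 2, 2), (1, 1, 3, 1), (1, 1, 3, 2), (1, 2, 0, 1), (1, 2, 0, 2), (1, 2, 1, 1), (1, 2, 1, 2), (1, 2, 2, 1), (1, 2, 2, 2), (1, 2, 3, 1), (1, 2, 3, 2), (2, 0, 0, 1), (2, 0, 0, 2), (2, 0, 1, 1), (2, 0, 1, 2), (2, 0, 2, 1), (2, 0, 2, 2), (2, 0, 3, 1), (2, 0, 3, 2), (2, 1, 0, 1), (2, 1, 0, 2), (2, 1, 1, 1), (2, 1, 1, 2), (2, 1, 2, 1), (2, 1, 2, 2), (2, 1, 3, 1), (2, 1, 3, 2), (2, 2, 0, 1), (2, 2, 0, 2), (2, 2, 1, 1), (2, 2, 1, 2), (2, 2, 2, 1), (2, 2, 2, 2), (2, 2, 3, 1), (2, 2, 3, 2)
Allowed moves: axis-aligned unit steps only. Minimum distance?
6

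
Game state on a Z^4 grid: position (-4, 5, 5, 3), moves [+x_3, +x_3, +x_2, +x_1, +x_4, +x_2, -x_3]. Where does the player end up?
(-3, 7, 6, 4)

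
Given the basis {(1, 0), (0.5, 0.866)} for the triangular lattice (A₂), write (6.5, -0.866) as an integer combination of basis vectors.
7b₁ - b₂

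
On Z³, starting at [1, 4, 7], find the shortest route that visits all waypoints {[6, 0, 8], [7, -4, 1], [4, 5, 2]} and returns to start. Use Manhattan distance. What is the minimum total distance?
44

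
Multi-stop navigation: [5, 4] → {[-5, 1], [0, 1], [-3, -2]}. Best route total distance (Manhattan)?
18
(one optimal route: (5, 4) → (0, 1) → (-5, 1) → (-3, -2))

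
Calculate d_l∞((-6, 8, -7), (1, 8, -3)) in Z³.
7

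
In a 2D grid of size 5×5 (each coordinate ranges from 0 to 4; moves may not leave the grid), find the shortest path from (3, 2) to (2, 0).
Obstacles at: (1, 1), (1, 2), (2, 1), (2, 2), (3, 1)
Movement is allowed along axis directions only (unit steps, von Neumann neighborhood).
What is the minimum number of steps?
5
(one shortest path: (3, 2) → (4, 2) → (4, 1) → (4, 0) → (3, 0) → (2, 0))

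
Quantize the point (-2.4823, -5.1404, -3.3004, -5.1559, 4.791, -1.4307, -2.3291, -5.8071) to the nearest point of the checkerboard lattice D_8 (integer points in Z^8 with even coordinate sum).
(-3, -5, -3, -5, 5, -1, -2, -6)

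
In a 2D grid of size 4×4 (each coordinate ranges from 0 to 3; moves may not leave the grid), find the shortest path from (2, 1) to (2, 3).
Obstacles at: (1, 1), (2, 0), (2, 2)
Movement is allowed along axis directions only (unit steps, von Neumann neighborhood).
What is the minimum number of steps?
4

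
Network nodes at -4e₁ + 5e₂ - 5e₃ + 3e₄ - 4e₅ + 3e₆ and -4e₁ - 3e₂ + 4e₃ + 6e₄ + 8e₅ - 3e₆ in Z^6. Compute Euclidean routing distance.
18.2757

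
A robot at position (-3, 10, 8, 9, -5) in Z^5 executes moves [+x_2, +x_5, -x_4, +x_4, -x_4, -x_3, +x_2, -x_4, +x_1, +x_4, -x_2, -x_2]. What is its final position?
(-2, 10, 7, 8, -4)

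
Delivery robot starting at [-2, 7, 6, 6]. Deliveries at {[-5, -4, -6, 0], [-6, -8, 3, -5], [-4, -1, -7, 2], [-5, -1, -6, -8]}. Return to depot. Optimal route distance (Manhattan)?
98
(one optimal route: (-2, 7, 6, 6) → (-6, -8, 3, -5) → (-5, -1, -6, -8) → (-5, -4, -6, 0) → (-4, -1, -7, 2) → (-2, 7, 6, 6))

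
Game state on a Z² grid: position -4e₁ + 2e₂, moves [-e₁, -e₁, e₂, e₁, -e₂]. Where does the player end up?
(-5, 2)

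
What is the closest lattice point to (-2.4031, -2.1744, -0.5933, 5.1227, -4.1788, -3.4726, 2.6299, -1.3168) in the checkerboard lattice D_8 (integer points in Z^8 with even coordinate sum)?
(-2, -2, -1, 5, -4, -4, 3, -1)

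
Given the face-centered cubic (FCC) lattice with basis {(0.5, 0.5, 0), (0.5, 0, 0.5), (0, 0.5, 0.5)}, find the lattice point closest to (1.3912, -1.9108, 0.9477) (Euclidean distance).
(1, -2, 1)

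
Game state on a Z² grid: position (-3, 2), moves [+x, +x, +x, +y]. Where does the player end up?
(0, 3)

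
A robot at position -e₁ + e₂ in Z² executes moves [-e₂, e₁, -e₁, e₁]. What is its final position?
(0, 0)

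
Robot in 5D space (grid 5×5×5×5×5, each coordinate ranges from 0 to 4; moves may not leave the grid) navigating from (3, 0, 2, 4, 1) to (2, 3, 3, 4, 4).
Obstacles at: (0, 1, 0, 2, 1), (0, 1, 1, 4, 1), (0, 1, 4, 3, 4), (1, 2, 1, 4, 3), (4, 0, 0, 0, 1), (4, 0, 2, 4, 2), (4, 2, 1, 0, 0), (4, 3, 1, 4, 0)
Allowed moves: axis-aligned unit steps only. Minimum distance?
8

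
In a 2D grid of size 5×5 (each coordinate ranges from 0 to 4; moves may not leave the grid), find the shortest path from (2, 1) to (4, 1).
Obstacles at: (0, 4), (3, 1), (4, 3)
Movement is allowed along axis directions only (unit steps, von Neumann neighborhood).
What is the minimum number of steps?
4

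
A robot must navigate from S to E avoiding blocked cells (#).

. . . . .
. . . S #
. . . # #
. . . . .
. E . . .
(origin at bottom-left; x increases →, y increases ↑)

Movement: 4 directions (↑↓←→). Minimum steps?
5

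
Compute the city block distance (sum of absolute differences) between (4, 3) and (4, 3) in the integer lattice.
0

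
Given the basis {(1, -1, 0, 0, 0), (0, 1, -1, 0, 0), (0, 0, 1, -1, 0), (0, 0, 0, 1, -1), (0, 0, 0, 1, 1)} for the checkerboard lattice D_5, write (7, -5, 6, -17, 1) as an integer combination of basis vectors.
7b₁ + 2b₂ + 8b₃ - 5b₄ - 4b₅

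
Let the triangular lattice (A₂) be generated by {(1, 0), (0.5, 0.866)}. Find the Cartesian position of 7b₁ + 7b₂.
(10.5, 6.062)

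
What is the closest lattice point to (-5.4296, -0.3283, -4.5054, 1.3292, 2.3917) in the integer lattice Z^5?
(-5, 0, -5, 1, 2)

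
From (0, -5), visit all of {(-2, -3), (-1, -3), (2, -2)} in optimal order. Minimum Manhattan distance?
9
(one optimal route: (0, -5) → (-2, -3) → (-1, -3) → (2, -2))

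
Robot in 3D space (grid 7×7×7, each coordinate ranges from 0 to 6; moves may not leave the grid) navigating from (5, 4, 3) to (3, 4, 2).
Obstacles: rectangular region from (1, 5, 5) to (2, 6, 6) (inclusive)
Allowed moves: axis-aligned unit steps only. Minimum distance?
3
(one shortest path: (5, 4, 3) → (4, 4, 3) → (3, 4, 3) → (3, 4, 2))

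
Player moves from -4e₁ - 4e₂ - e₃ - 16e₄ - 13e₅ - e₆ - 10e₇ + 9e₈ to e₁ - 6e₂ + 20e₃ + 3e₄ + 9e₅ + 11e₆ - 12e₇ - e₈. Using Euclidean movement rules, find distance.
39.5348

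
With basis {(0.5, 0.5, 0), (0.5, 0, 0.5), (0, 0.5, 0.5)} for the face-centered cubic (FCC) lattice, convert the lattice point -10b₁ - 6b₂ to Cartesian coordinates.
(-8, -5, -3)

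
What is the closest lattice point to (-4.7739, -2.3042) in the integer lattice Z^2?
(-5, -2)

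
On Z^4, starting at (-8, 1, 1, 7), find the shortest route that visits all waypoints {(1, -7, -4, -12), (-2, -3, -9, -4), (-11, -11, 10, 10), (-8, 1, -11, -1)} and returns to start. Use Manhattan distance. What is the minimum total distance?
134
(one optimal route: (-8, 1, 1, 7) → (-11, -11, 10, 10) → (1, -7, -4, -12) → (-2, -3, -9, -4) → (-8, 1, -11, -1) → (-8, 1, 1, 7))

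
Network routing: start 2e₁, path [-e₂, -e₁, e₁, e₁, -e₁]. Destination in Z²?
(2, -1)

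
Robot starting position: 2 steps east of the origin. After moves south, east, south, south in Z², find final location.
(3, -3)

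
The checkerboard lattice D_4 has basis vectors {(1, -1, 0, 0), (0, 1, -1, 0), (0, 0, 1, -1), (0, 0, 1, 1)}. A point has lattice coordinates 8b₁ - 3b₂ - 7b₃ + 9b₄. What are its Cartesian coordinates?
(8, -11, 5, 16)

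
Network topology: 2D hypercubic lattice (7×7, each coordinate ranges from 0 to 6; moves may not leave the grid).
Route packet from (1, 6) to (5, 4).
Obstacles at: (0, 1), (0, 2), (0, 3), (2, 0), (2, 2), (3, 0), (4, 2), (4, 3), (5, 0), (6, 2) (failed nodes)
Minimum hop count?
6
(one shortest path: (1, 6) → (2, 6) → (3, 6) → (4, 6) → (5, 6) → (5, 5) → (5, 4))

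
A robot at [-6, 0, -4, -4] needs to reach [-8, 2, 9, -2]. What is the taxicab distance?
19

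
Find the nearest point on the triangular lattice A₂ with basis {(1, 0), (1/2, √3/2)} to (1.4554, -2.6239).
(1.5, -2.598)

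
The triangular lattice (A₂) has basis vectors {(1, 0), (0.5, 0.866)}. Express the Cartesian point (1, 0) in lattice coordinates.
b₁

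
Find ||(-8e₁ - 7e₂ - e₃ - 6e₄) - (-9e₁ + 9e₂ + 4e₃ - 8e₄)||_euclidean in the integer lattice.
16.9115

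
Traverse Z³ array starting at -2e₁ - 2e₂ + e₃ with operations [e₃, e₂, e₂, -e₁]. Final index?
(-3, 0, 2)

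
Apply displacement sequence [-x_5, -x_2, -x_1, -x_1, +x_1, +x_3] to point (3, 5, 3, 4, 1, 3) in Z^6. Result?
(2, 4, 4, 4, 0, 3)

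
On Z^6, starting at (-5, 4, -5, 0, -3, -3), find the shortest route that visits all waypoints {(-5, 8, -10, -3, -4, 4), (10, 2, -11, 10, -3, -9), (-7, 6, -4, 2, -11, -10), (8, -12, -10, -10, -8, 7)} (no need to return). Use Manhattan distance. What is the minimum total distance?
159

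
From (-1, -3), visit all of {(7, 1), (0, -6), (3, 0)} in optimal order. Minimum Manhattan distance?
18
(one optimal route: (-1, -3) → (0, -6) → (3, 0) → (7, 1))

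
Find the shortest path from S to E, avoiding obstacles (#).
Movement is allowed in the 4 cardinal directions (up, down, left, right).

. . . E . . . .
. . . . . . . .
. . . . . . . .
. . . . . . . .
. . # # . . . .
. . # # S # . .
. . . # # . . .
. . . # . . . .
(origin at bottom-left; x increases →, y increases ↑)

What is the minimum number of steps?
6
(one shortest path: (4, 2) → (4, 3) → (4, 4) → (3, 4) → (3, 5) → (3, 6) → (3, 7))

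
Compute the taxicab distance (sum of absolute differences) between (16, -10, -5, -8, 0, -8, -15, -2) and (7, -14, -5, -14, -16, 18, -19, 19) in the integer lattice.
86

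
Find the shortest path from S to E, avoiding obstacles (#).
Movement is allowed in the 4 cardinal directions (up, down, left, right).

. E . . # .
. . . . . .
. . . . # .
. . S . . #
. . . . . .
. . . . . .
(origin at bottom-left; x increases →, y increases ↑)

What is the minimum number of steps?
4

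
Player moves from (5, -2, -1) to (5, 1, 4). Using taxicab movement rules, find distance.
8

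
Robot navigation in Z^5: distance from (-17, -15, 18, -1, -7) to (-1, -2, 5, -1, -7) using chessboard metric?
16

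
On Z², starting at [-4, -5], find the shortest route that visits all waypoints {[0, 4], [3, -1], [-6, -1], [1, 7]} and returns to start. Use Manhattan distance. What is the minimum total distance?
42
(one optimal route: (-4, -5) → (0, 4) → (1, 7) → (3, -1) → (-6, -1) → (-4, -5))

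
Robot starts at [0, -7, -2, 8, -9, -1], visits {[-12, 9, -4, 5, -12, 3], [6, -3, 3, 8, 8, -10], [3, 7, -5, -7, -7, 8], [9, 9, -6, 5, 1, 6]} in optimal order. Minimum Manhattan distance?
161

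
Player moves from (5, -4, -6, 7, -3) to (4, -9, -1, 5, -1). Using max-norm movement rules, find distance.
5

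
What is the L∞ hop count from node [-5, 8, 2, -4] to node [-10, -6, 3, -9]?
14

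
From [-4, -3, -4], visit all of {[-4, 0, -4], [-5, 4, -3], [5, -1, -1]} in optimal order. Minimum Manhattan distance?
26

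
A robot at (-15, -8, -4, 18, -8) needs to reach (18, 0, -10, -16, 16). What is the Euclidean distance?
54.0463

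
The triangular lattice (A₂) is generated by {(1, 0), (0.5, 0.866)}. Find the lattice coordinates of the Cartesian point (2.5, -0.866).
3b₁ - b₂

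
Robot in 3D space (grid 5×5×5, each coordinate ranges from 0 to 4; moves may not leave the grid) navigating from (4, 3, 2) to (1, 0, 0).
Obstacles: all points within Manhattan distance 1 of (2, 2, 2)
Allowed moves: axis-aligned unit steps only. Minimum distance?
8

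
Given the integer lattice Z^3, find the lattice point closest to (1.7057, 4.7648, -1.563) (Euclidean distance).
(2, 5, -2)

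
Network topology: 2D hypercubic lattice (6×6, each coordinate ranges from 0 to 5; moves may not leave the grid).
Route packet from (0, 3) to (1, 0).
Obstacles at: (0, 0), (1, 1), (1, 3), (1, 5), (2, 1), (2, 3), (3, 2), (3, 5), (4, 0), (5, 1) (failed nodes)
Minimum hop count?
12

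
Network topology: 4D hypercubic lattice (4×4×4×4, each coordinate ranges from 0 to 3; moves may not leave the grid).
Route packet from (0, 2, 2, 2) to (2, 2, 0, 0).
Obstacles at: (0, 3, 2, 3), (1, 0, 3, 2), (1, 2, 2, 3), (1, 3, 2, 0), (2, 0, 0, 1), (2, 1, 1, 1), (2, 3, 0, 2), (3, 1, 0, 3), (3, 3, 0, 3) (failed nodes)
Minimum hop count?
6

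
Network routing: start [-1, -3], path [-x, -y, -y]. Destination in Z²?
(-2, -5)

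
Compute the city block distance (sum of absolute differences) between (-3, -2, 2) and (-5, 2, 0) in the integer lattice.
8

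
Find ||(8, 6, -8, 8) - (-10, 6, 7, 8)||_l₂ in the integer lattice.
23.4307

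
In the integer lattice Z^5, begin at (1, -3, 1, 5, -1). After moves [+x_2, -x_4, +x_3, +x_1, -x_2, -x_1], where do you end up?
(1, -3, 2, 4, -1)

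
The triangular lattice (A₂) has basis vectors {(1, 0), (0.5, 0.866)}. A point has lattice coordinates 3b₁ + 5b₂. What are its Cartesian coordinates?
(5.5, 4.33)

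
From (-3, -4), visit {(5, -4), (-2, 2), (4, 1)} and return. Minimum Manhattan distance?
28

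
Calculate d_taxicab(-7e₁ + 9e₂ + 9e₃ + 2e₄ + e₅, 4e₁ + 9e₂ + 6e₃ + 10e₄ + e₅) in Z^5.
22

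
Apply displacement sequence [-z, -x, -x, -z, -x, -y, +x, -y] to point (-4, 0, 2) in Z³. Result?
(-6, -2, 0)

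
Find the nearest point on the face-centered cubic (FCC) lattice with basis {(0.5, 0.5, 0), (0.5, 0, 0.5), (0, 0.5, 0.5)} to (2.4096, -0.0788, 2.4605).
(2.5, 0, 2.5)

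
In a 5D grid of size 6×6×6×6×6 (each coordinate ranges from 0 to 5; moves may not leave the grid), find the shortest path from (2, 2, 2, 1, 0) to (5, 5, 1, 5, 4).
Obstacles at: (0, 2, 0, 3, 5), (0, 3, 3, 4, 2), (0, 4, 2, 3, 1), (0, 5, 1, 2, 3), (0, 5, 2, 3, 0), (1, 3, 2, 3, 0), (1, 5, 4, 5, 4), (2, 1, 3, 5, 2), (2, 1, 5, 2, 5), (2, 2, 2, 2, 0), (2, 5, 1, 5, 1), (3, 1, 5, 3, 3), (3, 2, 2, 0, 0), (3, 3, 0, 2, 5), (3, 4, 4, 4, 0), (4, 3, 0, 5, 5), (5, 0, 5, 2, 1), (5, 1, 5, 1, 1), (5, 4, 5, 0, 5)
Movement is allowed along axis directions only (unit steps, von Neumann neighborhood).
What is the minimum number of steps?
15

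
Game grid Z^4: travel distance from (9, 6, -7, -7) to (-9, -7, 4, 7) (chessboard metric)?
18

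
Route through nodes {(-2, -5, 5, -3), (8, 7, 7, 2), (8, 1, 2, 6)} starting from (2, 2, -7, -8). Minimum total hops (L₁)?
71
(one optimal route: (2, 2, -7, -8) → (-2, -5, 5, -3) → (8, 1, 2, 6) → (8, 7, 7, 2))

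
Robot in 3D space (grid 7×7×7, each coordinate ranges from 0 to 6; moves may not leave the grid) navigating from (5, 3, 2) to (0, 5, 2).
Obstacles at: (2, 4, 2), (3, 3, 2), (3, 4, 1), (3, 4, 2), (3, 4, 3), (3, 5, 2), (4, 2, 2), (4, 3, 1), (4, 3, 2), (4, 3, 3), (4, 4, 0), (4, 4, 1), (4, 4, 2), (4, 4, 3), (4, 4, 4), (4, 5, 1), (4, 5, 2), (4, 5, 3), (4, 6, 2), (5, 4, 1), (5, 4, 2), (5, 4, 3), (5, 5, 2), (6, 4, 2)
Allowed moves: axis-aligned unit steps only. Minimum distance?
11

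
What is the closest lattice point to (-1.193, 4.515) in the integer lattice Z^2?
(-1, 5)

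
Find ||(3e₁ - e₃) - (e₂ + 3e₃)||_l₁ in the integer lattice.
8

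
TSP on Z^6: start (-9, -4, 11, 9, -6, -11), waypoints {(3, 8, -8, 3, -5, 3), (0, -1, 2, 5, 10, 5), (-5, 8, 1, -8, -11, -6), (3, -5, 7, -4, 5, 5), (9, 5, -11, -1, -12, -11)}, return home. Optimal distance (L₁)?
256
(one optimal route: (-9, -4, 11, 9, -6, -11) → (-5, 8, 1, -8, -11, -6) → (9, 5, -11, -1, -12, -11) → (3, 8, -8, 3, -5, 3) → (0, -1, 2, 5, 10, 5) → (3, -5, 7, -4, 5, 5) → (-9, -4, 11, 9, -6, -11))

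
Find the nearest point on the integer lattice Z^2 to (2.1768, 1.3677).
(2, 1)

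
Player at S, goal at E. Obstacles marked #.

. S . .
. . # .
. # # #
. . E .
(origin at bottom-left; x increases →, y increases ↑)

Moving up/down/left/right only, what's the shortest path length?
6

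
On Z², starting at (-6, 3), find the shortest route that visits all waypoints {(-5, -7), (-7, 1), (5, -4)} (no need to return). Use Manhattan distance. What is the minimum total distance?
26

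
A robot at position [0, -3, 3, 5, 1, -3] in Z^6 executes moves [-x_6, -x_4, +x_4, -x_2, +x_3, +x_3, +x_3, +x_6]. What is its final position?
(0, -4, 6, 5, 1, -3)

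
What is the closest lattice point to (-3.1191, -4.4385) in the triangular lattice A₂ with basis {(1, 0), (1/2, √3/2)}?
(-3.5, -4.33)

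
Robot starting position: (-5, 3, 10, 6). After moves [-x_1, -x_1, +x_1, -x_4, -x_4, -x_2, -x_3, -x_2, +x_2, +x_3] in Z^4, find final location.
(-6, 2, 10, 4)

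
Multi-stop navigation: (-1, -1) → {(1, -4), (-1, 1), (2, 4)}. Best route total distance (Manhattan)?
17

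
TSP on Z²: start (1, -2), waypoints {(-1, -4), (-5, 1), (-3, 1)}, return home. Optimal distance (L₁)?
22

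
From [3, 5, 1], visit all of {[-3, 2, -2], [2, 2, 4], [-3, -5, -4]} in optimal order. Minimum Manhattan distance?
27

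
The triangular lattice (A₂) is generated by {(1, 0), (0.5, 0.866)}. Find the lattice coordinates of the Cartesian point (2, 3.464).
4b₂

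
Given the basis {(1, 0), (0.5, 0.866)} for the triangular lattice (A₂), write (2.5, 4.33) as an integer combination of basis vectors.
5b₂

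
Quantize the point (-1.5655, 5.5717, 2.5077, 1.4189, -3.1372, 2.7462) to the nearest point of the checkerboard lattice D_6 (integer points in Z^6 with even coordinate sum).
(-2, 6, 3, 1, -3, 3)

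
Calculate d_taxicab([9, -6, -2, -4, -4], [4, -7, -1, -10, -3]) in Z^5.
14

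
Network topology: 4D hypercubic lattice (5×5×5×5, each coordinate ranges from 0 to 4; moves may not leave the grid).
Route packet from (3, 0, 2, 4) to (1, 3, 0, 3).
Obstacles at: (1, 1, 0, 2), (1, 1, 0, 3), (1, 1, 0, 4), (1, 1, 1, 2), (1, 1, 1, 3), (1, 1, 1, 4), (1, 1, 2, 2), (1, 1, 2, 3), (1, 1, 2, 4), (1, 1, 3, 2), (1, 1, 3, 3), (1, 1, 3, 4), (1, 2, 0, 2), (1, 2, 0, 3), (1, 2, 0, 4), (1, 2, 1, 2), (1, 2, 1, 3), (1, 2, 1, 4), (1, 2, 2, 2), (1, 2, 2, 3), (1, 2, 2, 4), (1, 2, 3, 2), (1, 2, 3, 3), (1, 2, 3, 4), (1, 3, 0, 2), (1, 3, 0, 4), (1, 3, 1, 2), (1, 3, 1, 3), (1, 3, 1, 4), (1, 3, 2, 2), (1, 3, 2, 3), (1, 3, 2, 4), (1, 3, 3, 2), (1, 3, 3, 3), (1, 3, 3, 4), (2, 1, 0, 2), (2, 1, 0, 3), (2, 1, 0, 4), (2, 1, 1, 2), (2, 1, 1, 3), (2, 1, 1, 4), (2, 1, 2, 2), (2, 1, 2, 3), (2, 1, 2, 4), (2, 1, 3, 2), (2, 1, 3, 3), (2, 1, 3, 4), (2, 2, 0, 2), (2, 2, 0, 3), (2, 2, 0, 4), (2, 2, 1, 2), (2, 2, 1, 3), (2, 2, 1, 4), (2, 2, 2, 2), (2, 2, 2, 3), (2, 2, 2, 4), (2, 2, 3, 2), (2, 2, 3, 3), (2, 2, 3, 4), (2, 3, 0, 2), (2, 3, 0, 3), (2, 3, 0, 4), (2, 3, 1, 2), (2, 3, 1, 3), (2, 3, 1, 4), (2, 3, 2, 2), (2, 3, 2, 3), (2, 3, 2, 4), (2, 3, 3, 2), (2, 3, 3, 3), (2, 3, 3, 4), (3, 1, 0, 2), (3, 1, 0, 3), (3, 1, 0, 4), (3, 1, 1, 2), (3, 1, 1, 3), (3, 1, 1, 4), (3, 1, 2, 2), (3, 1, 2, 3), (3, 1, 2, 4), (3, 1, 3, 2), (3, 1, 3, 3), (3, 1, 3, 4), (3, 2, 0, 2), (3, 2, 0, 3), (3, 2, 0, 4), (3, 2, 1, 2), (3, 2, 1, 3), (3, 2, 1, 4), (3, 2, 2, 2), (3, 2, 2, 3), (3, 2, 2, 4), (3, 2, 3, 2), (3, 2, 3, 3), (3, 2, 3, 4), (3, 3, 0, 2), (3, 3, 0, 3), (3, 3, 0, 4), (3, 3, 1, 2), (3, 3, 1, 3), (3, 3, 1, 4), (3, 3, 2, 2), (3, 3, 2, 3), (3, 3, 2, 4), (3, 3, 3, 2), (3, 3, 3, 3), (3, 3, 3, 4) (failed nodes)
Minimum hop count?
10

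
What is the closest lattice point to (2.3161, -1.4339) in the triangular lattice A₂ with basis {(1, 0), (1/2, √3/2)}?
(2, -1.732)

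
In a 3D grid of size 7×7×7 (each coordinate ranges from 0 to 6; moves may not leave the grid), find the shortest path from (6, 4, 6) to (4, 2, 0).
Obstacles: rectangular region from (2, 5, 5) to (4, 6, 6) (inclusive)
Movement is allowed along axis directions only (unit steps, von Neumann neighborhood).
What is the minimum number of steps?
10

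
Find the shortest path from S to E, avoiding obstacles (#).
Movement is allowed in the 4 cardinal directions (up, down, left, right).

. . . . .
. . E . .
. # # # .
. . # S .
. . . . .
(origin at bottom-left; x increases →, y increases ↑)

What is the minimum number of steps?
5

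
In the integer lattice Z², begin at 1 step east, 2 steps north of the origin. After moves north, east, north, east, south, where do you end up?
(3, 3)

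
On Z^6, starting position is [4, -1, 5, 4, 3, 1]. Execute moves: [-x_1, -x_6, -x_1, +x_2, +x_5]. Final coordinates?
(2, 0, 5, 4, 4, 0)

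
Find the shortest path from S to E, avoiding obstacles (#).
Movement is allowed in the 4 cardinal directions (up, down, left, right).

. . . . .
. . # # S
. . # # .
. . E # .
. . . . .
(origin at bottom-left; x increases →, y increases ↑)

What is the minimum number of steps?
6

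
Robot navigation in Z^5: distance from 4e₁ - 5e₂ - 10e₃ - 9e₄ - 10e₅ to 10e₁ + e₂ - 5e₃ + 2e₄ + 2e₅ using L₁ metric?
40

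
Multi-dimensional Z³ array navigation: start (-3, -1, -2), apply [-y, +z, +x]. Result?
(-2, -2, -1)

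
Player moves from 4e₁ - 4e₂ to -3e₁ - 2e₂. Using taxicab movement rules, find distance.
9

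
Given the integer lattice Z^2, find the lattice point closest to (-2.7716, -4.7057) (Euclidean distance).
(-3, -5)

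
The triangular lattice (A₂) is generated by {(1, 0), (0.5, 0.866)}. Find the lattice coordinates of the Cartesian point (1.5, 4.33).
-b₁ + 5b₂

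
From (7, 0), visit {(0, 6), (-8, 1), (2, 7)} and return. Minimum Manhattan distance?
44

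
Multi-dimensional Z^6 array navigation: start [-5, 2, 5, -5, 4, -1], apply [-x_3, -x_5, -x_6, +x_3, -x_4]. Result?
(-5, 2, 5, -6, 3, -2)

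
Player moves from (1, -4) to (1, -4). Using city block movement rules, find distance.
0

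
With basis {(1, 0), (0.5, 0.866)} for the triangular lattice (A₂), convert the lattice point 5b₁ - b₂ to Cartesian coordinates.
(4.5, -0.866)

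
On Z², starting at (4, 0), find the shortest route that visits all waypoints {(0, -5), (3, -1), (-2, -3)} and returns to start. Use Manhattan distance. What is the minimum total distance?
22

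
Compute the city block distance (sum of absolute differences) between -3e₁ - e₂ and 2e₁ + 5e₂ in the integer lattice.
11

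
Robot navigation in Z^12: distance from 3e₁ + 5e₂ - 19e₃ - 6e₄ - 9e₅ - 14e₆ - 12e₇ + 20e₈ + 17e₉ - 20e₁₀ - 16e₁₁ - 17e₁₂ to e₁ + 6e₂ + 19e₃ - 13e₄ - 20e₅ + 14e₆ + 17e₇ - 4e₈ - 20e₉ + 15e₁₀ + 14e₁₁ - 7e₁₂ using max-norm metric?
38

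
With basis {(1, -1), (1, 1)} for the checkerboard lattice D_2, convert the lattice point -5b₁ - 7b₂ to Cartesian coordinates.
(-12, -2)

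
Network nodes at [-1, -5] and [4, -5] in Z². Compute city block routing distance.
5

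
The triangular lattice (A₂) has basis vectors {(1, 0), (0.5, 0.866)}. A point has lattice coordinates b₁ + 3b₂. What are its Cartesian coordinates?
(2.5, 2.598)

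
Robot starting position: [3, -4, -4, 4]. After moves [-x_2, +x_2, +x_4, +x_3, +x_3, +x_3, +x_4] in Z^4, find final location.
(3, -4, -1, 6)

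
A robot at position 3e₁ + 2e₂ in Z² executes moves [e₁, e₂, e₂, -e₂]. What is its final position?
(4, 3)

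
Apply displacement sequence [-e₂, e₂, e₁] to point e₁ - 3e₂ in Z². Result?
(2, -3)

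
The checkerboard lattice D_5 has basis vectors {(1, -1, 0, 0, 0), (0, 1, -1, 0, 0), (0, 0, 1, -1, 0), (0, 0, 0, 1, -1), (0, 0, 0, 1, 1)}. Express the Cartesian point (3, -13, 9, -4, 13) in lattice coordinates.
3b₁ - 10b₂ - b₃ - 9b₄ + 4b₅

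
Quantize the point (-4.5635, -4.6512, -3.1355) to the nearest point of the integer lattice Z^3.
(-5, -5, -3)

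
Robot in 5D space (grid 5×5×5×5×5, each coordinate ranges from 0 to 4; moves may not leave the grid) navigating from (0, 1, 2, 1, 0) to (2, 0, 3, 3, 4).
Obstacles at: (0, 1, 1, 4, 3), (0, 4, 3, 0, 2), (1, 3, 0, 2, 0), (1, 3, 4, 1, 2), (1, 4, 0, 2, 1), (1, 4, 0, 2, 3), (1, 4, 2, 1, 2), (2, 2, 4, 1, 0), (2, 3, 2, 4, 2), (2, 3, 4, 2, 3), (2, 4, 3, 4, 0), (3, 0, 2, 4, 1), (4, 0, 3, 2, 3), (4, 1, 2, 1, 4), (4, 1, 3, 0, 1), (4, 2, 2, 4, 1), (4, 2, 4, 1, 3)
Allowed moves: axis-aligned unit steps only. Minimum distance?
10
(one shortest path: (0, 1, 2, 1, 0) → (1, 1, 2, 1, 0) → (2, 1, 2, 1, 0) → (2, 0, 2, 1, 0) → (2, 0, 3, 1, 0) → (2, 0, 3, 2, 0) → (2, 0, 3, 3, 0) → (2, 0, 3, 3, 1) → (2, 0, 3, 3, 2) → (2, 0, 3, 3, 3) → (2, 0, 3, 3, 4))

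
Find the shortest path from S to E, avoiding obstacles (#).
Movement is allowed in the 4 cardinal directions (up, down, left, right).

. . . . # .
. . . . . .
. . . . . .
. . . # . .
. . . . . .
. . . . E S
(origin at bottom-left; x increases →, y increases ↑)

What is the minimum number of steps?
1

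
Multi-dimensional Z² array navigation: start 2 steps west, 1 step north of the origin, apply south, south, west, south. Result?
(-3, -2)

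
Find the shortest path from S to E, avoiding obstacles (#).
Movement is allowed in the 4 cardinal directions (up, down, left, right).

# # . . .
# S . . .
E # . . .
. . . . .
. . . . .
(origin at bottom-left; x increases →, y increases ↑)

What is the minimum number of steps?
6
(one shortest path: (1, 3) → (2, 3) → (2, 2) → (2, 1) → (1, 1) → (0, 1) → (0, 2))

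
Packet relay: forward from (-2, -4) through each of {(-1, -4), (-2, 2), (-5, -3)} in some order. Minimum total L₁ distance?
14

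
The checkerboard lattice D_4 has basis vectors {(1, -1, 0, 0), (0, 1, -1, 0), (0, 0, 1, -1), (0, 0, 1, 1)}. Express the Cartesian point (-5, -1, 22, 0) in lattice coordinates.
-5b₁ - 6b₂ + 8b₃ + 8b₄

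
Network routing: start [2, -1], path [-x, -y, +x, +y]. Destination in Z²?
(2, -1)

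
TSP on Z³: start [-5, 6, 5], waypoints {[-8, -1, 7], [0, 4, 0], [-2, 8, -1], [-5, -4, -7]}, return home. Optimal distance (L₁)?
70
(one optimal route: (-5, 6, 5) → (-8, -1, 7) → (-5, -4, -7) → (0, 4, 0) → (-2, 8, -1) → (-5, 6, 5))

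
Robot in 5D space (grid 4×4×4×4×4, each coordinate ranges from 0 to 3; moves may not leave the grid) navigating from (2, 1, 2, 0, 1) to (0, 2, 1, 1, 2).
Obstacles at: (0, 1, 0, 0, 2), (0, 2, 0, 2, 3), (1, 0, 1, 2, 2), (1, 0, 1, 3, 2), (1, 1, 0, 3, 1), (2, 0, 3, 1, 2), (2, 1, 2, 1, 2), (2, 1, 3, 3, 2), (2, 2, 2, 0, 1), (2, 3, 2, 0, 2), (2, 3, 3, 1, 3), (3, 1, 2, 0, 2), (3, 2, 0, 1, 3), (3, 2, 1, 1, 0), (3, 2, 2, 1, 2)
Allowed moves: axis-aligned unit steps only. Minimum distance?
6
(one shortest path: (2, 1, 2, 0, 1) → (1, 1, 2, 0, 1) → (0, 1, 2, 0, 1) → (0, 2, 2, 0, 1) → (0, 2, 1, 0, 1) → (0, 2, 1, 1, 1) → (0, 2, 1, 1, 2))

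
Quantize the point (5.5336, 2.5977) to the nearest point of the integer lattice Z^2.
(6, 3)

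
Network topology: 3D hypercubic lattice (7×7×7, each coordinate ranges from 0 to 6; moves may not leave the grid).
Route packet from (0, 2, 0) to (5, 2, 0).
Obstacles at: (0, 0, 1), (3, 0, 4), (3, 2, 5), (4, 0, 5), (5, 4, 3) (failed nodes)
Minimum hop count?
5
(one shortest path: (0, 2, 0) → (1, 2, 0) → (2, 2, 0) → (3, 2, 0) → (4, 2, 0) → (5, 2, 0))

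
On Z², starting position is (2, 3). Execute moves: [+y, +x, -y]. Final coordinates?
(3, 3)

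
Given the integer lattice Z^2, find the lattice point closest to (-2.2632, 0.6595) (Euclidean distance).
(-2, 1)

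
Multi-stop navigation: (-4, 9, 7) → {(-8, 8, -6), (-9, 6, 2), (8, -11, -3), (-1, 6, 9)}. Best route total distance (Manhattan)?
72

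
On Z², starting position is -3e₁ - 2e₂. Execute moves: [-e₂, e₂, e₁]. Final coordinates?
(-2, -2)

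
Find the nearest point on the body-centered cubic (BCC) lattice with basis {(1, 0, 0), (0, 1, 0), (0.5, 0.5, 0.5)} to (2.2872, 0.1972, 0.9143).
(2, 0, 1)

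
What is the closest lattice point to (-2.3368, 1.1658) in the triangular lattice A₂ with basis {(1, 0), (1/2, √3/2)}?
(-2.5, 0.866)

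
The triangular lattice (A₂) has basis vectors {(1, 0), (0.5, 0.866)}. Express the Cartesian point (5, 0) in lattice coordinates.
5b₁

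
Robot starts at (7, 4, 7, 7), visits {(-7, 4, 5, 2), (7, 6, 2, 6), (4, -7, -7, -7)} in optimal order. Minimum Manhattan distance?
74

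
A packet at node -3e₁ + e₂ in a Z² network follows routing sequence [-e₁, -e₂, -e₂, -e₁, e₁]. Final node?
(-4, -1)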